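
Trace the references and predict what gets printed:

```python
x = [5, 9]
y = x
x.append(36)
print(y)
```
[5, 9, 36]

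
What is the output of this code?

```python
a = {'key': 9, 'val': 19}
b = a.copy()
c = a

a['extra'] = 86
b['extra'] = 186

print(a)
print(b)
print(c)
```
{'key': 9, 'val': 19, 'extra': 86}
{'key': 9, 'val': 19, 'extra': 186}
{'key': 9, 'val': 19, 'extra': 86}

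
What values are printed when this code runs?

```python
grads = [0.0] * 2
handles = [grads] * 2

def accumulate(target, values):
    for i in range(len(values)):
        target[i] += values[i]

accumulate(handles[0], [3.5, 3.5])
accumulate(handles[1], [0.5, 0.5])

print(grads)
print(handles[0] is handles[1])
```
[4.0, 4.0]
True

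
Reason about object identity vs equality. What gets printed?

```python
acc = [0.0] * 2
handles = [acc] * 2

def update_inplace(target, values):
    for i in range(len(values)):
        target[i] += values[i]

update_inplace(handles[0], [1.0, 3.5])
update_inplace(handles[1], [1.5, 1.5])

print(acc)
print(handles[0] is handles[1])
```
[2.5, 5.0]
True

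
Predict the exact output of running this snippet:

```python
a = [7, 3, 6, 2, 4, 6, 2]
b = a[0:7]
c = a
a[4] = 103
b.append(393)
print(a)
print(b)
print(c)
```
[7, 3, 6, 2, 103, 6, 2]
[7, 3, 6, 2, 4, 6, 2, 393]
[7, 3, 6, 2, 103, 6, 2]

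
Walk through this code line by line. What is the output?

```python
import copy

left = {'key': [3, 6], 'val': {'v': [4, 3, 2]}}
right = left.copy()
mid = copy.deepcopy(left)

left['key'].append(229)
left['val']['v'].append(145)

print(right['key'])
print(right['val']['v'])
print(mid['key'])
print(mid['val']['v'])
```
[3, 6, 229]
[4, 3, 2, 145]
[3, 6]
[4, 3, 2]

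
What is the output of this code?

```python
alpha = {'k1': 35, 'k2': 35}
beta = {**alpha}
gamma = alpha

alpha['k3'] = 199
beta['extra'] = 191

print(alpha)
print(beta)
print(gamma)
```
{'k1': 35, 'k2': 35, 'k3': 199}
{'k1': 35, 'k2': 35, 'extra': 191}
{'k1': 35, 'k2': 35, 'k3': 199}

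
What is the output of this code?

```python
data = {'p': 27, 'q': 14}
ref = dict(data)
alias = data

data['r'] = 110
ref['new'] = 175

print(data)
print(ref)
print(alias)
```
{'p': 27, 'q': 14, 'r': 110}
{'p': 27, 'q': 14, 'new': 175}
{'p': 27, 'q': 14, 'r': 110}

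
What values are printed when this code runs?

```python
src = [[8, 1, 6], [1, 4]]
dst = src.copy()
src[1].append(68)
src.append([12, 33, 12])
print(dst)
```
[[8, 1, 6], [1, 4, 68]]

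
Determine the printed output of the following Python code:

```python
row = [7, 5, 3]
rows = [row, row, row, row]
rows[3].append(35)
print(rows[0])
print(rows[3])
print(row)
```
[7, 5, 3, 35]
[7, 5, 3, 35]
[7, 5, 3, 35]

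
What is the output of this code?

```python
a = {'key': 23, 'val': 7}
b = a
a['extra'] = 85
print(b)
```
{'key': 23, 'val': 7, 'extra': 85}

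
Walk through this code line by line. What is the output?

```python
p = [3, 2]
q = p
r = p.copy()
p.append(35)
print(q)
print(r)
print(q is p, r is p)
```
[3, 2, 35]
[3, 2]
True False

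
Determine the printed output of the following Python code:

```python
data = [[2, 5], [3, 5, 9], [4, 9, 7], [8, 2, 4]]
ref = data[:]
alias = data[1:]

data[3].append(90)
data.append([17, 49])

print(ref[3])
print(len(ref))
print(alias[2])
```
[8, 2, 4, 90]
4
[8, 2, 4, 90]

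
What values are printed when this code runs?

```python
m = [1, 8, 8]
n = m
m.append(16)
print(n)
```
[1, 8, 8, 16]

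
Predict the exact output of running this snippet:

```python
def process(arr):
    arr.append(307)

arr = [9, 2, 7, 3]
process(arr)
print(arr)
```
[9, 2, 7, 3, 307]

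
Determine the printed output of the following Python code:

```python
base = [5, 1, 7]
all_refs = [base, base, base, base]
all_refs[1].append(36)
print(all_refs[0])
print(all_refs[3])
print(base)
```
[5, 1, 7, 36]
[5, 1, 7, 36]
[5, 1, 7, 36]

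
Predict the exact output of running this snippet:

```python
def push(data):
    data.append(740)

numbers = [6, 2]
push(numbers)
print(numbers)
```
[6, 2, 740]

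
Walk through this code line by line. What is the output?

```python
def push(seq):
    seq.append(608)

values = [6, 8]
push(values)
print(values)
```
[6, 8, 608]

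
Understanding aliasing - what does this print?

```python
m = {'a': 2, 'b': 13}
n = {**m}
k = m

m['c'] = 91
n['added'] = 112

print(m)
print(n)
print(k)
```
{'a': 2, 'b': 13, 'c': 91}
{'a': 2, 'b': 13, 'added': 112}
{'a': 2, 'b': 13, 'c': 91}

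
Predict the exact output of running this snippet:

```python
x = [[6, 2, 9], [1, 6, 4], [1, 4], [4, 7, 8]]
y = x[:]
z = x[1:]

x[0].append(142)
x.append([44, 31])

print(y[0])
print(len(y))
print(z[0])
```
[6, 2, 9, 142]
4
[1, 6, 4]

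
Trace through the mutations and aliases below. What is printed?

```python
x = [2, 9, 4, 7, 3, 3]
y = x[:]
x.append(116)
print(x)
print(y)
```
[2, 9, 4, 7, 3, 3, 116]
[2, 9, 4, 7, 3, 3]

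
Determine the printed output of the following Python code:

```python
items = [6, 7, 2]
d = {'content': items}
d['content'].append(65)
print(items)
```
[6, 7, 2, 65]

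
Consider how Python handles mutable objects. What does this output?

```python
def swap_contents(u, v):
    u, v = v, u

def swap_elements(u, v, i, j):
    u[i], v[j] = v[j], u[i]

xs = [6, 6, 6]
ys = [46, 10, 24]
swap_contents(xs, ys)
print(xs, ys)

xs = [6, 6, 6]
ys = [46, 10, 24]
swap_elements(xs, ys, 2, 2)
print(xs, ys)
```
[6, 6, 6] [46, 10, 24]
[6, 6, 24] [46, 10, 6]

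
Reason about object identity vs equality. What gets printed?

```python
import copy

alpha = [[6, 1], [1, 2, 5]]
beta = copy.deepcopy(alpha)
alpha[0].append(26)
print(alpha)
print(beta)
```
[[6, 1, 26], [1, 2, 5]]
[[6, 1], [1, 2, 5]]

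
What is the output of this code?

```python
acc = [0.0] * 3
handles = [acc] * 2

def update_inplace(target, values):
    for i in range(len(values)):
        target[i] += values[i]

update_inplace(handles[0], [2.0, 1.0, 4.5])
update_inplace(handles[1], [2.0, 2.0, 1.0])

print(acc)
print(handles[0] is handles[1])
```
[4.0, 3.0, 5.5]
True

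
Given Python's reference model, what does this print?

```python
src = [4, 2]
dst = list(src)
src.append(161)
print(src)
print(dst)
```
[4, 2, 161]
[4, 2]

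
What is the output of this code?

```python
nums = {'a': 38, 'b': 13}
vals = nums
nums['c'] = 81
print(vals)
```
{'a': 38, 'b': 13, 'c': 81}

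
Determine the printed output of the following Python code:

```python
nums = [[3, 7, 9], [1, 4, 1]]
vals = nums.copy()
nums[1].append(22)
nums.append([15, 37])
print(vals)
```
[[3, 7, 9], [1, 4, 1, 22]]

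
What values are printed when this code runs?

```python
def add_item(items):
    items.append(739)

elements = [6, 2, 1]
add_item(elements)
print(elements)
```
[6, 2, 1, 739]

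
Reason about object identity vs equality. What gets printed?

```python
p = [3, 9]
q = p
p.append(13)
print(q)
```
[3, 9, 13]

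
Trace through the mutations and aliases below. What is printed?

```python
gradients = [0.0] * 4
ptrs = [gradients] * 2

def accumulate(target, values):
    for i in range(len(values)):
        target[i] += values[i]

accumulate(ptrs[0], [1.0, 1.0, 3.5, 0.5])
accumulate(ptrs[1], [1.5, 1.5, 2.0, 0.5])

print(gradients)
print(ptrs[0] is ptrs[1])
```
[2.5, 2.5, 5.5, 1.0]
True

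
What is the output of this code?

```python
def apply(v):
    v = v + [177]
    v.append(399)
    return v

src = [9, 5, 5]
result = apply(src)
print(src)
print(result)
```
[9, 5, 5]
[9, 5, 5, 177, 399]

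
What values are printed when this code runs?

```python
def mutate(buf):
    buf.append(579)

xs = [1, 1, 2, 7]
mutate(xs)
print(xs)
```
[1, 1, 2, 7, 579]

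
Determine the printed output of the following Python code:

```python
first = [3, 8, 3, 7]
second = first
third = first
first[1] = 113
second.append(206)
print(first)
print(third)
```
[3, 113, 3, 7, 206]
[3, 113, 3, 7, 206]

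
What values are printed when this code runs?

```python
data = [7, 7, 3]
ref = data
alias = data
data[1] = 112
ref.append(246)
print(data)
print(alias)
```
[7, 112, 3, 246]
[7, 112, 3, 246]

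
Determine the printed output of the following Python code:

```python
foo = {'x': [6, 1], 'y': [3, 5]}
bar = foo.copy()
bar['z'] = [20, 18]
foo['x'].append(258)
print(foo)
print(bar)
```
{'x': [6, 1, 258], 'y': [3, 5]}
{'x': [6, 1, 258], 'y': [3, 5], 'z': [20, 18]}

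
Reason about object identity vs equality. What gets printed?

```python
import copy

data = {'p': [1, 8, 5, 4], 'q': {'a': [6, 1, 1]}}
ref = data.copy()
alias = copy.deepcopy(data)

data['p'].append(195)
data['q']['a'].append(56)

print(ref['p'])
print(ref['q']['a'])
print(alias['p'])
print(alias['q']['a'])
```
[1, 8, 5, 4, 195]
[6, 1, 1, 56]
[1, 8, 5, 4]
[6, 1, 1]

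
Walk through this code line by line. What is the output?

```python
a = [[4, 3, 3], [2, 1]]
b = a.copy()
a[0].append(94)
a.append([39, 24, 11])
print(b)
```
[[4, 3, 3, 94], [2, 1]]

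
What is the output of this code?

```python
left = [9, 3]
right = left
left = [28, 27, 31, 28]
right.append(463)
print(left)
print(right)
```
[28, 27, 31, 28]
[9, 3, 463]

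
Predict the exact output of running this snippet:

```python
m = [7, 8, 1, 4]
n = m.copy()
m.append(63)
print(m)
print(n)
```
[7, 8, 1, 4, 63]
[7, 8, 1, 4]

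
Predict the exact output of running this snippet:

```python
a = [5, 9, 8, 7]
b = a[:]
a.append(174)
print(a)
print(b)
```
[5, 9, 8, 7, 174]
[5, 9, 8, 7]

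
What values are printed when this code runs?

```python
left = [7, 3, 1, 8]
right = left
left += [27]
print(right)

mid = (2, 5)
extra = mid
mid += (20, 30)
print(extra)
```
[7, 3, 1, 8, 27]
(2, 5)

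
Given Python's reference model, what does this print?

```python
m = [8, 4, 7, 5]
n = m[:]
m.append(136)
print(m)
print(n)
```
[8, 4, 7, 5, 136]
[8, 4, 7, 5]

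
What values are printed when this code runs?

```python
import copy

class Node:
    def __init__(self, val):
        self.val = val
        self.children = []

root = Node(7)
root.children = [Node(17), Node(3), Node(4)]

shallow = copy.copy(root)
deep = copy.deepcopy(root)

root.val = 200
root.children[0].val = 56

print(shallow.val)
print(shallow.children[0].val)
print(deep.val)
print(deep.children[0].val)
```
7
56
7
17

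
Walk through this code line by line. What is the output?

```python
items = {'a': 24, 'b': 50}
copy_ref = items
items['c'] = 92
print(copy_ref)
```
{'a': 24, 'b': 50, 'c': 92}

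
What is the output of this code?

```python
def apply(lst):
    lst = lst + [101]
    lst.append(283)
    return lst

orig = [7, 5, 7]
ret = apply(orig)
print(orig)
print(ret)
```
[7, 5, 7]
[7, 5, 7, 101, 283]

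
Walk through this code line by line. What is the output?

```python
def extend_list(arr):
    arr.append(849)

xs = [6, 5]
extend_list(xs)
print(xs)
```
[6, 5, 849]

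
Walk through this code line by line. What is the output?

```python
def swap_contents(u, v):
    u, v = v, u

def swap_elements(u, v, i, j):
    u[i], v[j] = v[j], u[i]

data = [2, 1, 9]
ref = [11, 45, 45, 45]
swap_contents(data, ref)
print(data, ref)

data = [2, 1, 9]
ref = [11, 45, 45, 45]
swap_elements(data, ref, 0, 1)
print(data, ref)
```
[2, 1, 9] [11, 45, 45, 45]
[45, 1, 9] [11, 2, 45, 45]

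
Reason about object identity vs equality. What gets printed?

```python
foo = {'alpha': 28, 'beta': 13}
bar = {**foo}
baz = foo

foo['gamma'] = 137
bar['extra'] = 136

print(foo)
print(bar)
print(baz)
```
{'alpha': 28, 'beta': 13, 'gamma': 137}
{'alpha': 28, 'beta': 13, 'extra': 136}
{'alpha': 28, 'beta': 13, 'gamma': 137}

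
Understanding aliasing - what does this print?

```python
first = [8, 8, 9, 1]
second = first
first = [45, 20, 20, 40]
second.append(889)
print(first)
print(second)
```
[45, 20, 20, 40]
[8, 8, 9, 1, 889]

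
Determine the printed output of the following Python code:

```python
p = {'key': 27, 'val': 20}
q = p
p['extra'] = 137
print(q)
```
{'key': 27, 'val': 20, 'extra': 137}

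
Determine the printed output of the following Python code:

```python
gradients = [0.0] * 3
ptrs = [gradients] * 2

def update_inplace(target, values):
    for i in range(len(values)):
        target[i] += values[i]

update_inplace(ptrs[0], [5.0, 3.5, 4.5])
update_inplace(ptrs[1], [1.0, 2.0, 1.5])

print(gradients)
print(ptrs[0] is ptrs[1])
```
[6.0, 5.5, 6.0]
True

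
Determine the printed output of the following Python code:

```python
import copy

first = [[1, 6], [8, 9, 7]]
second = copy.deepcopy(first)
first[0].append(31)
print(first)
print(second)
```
[[1, 6, 31], [8, 9, 7]]
[[1, 6], [8, 9, 7]]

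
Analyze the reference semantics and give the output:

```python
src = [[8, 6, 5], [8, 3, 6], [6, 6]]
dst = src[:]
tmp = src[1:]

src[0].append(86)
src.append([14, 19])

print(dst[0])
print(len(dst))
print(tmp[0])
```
[8, 6, 5, 86]
3
[8, 3, 6]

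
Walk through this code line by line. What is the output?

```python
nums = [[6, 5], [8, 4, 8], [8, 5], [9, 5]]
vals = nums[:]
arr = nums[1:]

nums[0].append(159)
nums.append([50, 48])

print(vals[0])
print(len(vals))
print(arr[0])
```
[6, 5, 159]
4
[8, 4, 8]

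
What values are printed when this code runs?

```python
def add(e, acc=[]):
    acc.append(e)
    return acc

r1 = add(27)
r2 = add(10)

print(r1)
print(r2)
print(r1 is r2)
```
[27, 10]
[27, 10]
True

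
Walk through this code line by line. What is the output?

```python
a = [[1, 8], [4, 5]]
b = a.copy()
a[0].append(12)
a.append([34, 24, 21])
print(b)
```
[[1, 8, 12], [4, 5]]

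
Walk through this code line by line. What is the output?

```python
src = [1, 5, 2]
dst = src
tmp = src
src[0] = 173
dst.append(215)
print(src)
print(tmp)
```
[173, 5, 2, 215]
[173, 5, 2, 215]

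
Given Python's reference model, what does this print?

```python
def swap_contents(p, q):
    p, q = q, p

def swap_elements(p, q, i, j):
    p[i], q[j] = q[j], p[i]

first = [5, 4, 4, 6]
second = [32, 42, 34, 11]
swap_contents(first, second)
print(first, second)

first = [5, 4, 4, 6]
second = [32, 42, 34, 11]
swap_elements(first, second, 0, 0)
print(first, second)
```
[5, 4, 4, 6] [32, 42, 34, 11]
[32, 4, 4, 6] [5, 42, 34, 11]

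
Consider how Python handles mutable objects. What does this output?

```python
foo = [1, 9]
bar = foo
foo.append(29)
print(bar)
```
[1, 9, 29]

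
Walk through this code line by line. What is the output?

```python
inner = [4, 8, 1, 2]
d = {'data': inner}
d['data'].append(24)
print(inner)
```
[4, 8, 1, 2, 24]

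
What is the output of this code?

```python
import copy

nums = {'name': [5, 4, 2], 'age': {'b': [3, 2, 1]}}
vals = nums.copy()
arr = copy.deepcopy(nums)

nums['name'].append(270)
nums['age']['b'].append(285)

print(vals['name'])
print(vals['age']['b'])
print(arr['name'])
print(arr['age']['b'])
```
[5, 4, 2, 270]
[3, 2, 1, 285]
[5, 4, 2]
[3, 2, 1]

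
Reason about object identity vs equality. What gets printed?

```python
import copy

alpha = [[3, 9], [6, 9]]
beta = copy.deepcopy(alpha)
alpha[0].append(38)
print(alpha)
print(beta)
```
[[3, 9, 38], [6, 9]]
[[3, 9], [6, 9]]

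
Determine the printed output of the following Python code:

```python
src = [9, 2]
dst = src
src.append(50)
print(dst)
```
[9, 2, 50]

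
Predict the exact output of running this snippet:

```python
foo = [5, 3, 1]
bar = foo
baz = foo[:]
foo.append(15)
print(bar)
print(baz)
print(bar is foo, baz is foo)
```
[5, 3, 1, 15]
[5, 3, 1]
True False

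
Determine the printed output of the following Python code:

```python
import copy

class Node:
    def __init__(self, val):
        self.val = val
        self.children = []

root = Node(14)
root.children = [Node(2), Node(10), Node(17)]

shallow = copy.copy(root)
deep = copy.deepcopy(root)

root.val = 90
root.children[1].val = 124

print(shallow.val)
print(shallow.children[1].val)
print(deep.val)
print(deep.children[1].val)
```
14
124
14
10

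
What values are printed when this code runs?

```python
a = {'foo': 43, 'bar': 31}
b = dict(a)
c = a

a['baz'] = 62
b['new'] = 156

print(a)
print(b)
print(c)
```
{'foo': 43, 'bar': 31, 'baz': 62}
{'foo': 43, 'bar': 31, 'new': 156}
{'foo': 43, 'bar': 31, 'baz': 62}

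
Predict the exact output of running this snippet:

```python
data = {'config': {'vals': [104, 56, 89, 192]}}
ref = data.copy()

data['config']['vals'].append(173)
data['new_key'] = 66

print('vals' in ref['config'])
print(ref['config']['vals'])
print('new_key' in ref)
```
True
[104, 56, 89, 192, 173]
False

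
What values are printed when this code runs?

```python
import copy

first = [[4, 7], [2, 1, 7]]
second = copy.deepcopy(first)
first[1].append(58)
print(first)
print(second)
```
[[4, 7], [2, 1, 7, 58]]
[[4, 7], [2, 1, 7]]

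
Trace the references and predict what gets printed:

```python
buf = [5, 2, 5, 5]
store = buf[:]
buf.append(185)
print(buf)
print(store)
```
[5, 2, 5, 5, 185]
[5, 2, 5, 5]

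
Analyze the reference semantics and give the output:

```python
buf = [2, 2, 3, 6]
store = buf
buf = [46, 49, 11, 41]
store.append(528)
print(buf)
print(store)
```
[46, 49, 11, 41]
[2, 2, 3, 6, 528]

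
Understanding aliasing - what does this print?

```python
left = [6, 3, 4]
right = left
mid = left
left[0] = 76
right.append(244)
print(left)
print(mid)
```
[76, 3, 4, 244]
[76, 3, 4, 244]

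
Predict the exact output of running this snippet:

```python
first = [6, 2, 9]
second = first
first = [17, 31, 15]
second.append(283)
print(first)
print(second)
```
[17, 31, 15]
[6, 2, 9, 283]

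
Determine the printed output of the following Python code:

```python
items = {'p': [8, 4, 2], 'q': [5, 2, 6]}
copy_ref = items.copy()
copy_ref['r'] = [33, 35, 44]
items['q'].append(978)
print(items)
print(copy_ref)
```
{'p': [8, 4, 2], 'q': [5, 2, 6, 978]}
{'p': [8, 4, 2], 'q': [5, 2, 6, 978], 'r': [33, 35, 44]}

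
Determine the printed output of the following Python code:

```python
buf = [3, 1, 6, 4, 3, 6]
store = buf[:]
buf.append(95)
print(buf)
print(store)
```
[3, 1, 6, 4, 3, 6, 95]
[3, 1, 6, 4, 3, 6]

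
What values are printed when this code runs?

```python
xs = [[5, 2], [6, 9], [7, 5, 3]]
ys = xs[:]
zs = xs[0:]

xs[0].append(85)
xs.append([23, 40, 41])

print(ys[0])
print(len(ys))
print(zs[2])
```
[5, 2, 85]
3
[7, 5, 3]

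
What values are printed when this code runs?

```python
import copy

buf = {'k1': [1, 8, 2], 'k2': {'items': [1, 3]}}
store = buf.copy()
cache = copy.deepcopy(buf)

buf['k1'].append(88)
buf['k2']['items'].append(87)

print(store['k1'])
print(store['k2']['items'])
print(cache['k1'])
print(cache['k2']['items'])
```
[1, 8, 2, 88]
[1, 3, 87]
[1, 8, 2]
[1, 3]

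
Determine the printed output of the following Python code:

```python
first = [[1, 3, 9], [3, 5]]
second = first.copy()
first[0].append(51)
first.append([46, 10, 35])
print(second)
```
[[1, 3, 9, 51], [3, 5]]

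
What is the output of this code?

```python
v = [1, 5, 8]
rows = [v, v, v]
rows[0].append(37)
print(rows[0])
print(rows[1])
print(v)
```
[1, 5, 8, 37]
[1, 5, 8, 37]
[1, 5, 8, 37]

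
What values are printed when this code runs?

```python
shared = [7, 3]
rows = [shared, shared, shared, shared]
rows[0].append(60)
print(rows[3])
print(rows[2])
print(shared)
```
[7, 3, 60]
[7, 3, 60]
[7, 3, 60]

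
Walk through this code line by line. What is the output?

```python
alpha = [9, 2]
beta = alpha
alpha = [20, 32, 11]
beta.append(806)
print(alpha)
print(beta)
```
[20, 32, 11]
[9, 2, 806]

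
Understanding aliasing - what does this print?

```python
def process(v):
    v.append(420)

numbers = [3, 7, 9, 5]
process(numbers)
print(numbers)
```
[3, 7, 9, 5, 420]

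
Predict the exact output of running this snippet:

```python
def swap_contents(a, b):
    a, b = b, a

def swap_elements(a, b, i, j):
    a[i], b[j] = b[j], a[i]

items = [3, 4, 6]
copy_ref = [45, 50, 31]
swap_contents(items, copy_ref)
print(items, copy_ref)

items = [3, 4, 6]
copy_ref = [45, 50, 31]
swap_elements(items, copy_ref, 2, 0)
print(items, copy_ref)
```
[3, 4, 6] [45, 50, 31]
[3, 4, 45] [6, 50, 31]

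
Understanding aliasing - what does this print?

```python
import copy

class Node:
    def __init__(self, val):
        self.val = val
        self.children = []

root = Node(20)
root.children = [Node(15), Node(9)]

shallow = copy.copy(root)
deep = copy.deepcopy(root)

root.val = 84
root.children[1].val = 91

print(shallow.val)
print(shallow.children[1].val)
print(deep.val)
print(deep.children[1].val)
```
20
91
20
9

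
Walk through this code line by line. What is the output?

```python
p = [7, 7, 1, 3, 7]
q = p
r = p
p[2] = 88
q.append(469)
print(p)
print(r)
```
[7, 7, 88, 3, 7, 469]
[7, 7, 88, 3, 7, 469]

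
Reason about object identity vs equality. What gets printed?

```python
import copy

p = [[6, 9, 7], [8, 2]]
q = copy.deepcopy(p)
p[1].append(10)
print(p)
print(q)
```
[[6, 9, 7], [8, 2, 10]]
[[6, 9, 7], [8, 2]]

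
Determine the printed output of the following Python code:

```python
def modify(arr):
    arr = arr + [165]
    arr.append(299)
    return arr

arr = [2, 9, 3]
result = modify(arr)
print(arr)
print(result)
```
[2, 9, 3]
[2, 9, 3, 165, 299]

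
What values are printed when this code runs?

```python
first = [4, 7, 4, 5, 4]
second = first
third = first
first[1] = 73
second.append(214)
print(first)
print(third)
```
[4, 73, 4, 5, 4, 214]
[4, 73, 4, 5, 4, 214]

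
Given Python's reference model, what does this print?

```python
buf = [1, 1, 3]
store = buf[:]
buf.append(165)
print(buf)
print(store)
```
[1, 1, 3, 165]
[1, 1, 3]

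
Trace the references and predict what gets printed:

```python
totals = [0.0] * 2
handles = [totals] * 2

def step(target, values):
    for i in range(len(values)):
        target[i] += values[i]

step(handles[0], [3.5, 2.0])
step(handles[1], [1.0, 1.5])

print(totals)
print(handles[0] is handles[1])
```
[4.5, 3.5]
True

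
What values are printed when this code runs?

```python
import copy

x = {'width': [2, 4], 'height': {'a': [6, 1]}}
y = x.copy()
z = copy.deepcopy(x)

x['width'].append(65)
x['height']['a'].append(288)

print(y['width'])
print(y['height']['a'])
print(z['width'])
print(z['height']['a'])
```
[2, 4, 65]
[6, 1, 288]
[2, 4]
[6, 1]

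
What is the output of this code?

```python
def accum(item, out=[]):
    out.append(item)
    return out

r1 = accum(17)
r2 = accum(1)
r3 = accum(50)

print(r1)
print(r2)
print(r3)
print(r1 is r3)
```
[17, 1, 50]
[17, 1, 50]
[17, 1, 50]
True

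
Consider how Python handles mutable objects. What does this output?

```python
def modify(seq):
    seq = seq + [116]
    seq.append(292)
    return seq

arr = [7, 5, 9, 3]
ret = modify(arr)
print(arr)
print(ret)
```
[7, 5, 9, 3]
[7, 5, 9, 3, 116, 292]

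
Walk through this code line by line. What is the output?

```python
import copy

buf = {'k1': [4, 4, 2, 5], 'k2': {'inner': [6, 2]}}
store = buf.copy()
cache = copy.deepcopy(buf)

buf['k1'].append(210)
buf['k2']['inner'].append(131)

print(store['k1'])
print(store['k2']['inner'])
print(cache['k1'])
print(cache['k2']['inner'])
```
[4, 4, 2, 5, 210]
[6, 2, 131]
[4, 4, 2, 5]
[6, 2]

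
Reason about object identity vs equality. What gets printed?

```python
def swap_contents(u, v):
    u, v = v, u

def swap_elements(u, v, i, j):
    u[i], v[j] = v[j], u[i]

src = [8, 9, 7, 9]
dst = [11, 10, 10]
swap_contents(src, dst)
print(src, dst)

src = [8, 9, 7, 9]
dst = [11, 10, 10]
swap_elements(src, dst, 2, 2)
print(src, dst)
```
[8, 9, 7, 9] [11, 10, 10]
[8, 9, 10, 9] [11, 10, 7]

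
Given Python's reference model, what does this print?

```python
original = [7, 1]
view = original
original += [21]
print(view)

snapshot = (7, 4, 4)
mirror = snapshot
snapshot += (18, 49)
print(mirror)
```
[7, 1, 21]
(7, 4, 4)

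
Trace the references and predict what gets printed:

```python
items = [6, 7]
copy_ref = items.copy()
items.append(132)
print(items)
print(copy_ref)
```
[6, 7, 132]
[6, 7]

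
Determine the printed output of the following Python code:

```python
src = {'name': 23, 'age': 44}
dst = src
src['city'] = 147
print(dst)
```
{'name': 23, 'age': 44, 'city': 147}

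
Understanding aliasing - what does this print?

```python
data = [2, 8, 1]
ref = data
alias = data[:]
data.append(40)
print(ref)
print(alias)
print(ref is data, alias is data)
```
[2, 8, 1, 40]
[2, 8, 1]
True False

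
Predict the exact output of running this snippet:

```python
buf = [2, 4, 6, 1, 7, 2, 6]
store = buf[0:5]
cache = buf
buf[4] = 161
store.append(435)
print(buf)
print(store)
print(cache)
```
[2, 4, 6, 1, 161, 2, 6]
[2, 4, 6, 1, 7, 435]
[2, 4, 6, 1, 161, 2, 6]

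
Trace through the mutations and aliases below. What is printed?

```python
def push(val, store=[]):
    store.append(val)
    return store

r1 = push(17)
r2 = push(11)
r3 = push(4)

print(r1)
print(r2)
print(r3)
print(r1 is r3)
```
[17, 11, 4]
[17, 11, 4]
[17, 11, 4]
True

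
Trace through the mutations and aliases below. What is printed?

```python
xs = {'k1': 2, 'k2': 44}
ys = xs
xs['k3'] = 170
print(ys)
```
{'k1': 2, 'k2': 44, 'k3': 170}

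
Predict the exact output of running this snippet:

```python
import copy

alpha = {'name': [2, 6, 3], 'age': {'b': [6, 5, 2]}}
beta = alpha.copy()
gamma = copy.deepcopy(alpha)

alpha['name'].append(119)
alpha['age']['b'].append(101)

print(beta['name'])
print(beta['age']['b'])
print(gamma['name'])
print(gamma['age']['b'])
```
[2, 6, 3, 119]
[6, 5, 2, 101]
[2, 6, 3]
[6, 5, 2]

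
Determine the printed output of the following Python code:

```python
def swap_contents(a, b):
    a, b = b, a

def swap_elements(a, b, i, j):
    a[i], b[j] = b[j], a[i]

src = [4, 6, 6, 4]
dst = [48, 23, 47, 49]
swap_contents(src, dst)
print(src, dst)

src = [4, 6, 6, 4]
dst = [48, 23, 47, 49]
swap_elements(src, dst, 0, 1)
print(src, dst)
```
[4, 6, 6, 4] [48, 23, 47, 49]
[23, 6, 6, 4] [48, 4, 47, 49]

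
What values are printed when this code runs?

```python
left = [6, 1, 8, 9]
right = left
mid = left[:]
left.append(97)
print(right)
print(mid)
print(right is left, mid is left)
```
[6, 1, 8, 9, 97]
[6, 1, 8, 9]
True False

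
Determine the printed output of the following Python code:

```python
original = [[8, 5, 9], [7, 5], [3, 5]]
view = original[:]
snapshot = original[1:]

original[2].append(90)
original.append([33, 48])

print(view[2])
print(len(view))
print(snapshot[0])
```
[3, 5, 90]
3
[7, 5]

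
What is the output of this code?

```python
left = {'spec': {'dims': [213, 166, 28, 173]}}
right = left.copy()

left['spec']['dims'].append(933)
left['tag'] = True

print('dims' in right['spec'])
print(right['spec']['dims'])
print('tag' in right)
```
True
[213, 166, 28, 173, 933]
False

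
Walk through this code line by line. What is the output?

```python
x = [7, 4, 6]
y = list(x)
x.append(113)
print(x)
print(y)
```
[7, 4, 6, 113]
[7, 4, 6]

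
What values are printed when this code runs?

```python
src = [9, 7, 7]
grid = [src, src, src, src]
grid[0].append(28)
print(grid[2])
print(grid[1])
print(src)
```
[9, 7, 7, 28]
[9, 7, 7, 28]
[9, 7, 7, 28]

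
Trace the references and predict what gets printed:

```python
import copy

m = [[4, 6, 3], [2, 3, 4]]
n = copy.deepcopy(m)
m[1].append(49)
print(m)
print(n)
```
[[4, 6, 3], [2, 3, 4, 49]]
[[4, 6, 3], [2, 3, 4]]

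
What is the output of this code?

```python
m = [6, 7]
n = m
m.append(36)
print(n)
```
[6, 7, 36]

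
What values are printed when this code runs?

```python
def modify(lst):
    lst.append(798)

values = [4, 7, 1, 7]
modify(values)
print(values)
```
[4, 7, 1, 7, 798]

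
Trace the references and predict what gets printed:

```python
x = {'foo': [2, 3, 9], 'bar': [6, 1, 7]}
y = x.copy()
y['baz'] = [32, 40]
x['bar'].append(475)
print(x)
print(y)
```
{'foo': [2, 3, 9], 'bar': [6, 1, 7, 475]}
{'foo': [2, 3, 9], 'bar': [6, 1, 7, 475], 'baz': [32, 40]}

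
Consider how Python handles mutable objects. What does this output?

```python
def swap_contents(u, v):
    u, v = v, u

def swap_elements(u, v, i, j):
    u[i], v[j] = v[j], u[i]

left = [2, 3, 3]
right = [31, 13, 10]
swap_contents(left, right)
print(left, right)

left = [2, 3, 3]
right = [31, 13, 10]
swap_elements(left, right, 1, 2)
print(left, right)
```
[2, 3, 3] [31, 13, 10]
[2, 10, 3] [31, 13, 3]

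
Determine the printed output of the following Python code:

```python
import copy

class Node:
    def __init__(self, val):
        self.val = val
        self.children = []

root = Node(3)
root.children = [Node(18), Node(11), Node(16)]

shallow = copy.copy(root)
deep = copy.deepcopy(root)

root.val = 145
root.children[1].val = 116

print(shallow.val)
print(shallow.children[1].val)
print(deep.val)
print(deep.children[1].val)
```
3
116
3
11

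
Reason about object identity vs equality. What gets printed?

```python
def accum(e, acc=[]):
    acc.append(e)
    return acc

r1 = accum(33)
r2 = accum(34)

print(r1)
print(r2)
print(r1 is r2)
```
[33, 34]
[33, 34]
True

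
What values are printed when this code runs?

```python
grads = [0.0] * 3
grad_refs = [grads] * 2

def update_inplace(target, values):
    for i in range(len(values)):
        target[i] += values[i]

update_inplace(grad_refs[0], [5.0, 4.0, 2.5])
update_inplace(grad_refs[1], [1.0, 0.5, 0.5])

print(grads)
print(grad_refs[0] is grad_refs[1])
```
[6.0, 4.5, 3.0]
True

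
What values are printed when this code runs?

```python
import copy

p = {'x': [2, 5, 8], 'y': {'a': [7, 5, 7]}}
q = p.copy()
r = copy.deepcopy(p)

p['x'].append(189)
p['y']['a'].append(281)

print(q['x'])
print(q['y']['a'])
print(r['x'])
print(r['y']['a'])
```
[2, 5, 8, 189]
[7, 5, 7, 281]
[2, 5, 8]
[7, 5, 7]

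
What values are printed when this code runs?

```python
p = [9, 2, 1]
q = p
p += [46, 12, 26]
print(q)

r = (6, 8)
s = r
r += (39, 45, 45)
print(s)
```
[9, 2, 1, 46, 12, 26]
(6, 8)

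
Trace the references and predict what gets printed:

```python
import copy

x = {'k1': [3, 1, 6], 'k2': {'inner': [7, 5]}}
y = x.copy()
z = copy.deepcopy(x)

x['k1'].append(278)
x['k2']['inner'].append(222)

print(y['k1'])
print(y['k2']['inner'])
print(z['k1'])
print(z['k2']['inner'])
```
[3, 1, 6, 278]
[7, 5, 222]
[3, 1, 6]
[7, 5]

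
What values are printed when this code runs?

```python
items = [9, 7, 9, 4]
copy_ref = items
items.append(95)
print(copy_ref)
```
[9, 7, 9, 4, 95]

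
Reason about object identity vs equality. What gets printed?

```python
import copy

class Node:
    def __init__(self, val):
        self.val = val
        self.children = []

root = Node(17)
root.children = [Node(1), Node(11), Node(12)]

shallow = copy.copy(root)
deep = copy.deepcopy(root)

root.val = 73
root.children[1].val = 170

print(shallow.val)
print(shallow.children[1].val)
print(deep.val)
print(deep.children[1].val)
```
17
170
17
11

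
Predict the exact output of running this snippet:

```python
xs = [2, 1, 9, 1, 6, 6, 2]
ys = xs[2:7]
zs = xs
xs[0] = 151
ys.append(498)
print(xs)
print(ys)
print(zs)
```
[151, 1, 9, 1, 6, 6, 2]
[9, 1, 6, 6, 2, 498]
[151, 1, 9, 1, 6, 6, 2]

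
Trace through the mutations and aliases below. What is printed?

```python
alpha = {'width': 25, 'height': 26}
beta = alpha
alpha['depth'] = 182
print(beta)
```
{'width': 25, 'height': 26, 'depth': 182}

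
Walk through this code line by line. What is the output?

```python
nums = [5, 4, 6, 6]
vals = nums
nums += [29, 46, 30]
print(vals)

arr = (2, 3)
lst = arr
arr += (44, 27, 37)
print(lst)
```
[5, 4, 6, 6, 29, 46, 30]
(2, 3)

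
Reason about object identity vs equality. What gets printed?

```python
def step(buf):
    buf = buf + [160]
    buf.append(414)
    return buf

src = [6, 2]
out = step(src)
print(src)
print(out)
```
[6, 2]
[6, 2, 160, 414]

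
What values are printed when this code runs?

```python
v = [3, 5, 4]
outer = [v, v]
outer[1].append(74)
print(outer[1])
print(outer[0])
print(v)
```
[3, 5, 4, 74]
[3, 5, 4, 74]
[3, 5, 4, 74]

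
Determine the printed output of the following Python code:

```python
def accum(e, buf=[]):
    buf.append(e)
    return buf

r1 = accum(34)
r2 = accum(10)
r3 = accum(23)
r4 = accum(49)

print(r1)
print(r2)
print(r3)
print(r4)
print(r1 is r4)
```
[34, 10, 23, 49]
[34, 10, 23, 49]
[34, 10, 23, 49]
[34, 10, 23, 49]
True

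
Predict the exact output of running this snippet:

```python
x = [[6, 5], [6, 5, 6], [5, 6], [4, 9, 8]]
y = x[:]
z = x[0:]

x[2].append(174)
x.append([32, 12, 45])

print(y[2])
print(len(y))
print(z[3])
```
[5, 6, 174]
4
[4, 9, 8]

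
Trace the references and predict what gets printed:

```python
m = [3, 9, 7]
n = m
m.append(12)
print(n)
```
[3, 9, 7, 12]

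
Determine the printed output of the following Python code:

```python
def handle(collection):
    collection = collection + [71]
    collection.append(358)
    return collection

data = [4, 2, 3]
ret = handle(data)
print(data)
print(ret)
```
[4, 2, 3]
[4, 2, 3, 71, 358]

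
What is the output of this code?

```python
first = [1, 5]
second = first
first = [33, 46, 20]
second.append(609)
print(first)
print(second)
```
[33, 46, 20]
[1, 5, 609]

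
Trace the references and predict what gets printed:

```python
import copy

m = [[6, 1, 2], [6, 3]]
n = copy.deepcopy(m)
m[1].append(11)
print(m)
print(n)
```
[[6, 1, 2], [6, 3, 11]]
[[6, 1, 2], [6, 3]]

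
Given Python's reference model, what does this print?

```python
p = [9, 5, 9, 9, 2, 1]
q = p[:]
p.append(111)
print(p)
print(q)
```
[9, 5, 9, 9, 2, 1, 111]
[9, 5, 9, 9, 2, 1]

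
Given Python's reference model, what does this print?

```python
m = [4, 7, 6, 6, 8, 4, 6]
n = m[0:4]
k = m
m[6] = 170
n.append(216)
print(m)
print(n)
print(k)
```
[4, 7, 6, 6, 8, 4, 170]
[4, 7, 6, 6, 216]
[4, 7, 6, 6, 8, 4, 170]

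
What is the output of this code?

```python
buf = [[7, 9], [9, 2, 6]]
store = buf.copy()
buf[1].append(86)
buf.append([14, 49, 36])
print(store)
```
[[7, 9], [9, 2, 6, 86]]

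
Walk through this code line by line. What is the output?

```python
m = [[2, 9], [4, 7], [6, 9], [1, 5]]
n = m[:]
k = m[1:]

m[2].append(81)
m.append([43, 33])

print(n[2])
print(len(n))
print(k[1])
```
[6, 9, 81]
4
[6, 9, 81]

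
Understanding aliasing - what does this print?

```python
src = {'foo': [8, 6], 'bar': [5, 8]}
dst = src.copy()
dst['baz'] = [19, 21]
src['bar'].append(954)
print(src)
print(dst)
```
{'foo': [8, 6], 'bar': [5, 8, 954]}
{'foo': [8, 6], 'bar': [5, 8, 954], 'baz': [19, 21]}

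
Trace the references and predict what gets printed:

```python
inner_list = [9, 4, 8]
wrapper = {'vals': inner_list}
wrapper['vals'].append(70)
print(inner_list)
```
[9, 4, 8, 70]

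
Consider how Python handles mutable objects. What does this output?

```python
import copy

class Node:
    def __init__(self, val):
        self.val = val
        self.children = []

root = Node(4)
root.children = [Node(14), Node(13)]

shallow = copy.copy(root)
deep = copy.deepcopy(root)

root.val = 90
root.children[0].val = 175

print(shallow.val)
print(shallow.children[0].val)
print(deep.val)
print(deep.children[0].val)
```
4
175
4
14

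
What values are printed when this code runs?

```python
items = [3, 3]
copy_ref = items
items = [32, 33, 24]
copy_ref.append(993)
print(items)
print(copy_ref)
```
[32, 33, 24]
[3, 3, 993]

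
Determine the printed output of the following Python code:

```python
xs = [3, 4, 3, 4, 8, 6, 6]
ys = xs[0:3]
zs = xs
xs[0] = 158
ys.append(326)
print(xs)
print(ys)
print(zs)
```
[158, 4, 3, 4, 8, 6, 6]
[3, 4, 3, 326]
[158, 4, 3, 4, 8, 6, 6]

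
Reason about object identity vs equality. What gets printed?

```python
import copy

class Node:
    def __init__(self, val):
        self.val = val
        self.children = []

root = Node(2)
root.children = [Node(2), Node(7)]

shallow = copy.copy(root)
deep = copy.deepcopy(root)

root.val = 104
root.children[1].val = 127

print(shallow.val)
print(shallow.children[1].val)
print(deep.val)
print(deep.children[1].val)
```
2
127
2
7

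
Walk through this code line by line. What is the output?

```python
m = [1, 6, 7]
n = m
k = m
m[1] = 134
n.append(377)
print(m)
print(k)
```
[1, 134, 7, 377]
[1, 134, 7, 377]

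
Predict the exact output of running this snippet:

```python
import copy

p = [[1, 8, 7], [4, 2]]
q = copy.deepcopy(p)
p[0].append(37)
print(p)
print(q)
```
[[1, 8, 7, 37], [4, 2]]
[[1, 8, 7], [4, 2]]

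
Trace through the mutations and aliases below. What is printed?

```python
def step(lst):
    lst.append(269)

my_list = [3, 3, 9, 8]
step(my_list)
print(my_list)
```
[3, 3, 9, 8, 269]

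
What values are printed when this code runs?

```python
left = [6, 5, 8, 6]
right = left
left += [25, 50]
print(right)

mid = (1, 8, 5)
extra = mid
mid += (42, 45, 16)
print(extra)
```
[6, 5, 8, 6, 25, 50]
(1, 8, 5)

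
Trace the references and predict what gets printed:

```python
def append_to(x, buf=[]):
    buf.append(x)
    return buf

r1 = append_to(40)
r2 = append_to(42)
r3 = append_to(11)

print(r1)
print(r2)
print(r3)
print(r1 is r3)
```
[40, 42, 11]
[40, 42, 11]
[40, 42, 11]
True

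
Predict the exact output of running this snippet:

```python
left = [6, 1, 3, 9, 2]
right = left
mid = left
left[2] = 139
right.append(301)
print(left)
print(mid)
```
[6, 1, 139, 9, 2, 301]
[6, 1, 139, 9, 2, 301]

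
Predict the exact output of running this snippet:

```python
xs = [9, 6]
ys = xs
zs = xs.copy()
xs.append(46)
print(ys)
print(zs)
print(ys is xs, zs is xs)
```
[9, 6, 46]
[9, 6]
True False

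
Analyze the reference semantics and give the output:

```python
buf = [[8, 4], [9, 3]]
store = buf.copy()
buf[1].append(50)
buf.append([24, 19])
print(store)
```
[[8, 4], [9, 3, 50]]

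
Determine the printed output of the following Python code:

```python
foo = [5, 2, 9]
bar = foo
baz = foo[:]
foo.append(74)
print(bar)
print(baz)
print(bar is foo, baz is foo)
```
[5, 2, 9, 74]
[5, 2, 9]
True False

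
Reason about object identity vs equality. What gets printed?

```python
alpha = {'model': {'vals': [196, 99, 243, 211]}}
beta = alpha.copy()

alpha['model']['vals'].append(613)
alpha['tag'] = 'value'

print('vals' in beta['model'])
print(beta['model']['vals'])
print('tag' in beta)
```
True
[196, 99, 243, 211, 613]
False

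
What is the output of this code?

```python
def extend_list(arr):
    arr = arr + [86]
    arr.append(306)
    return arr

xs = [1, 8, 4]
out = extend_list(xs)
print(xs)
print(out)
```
[1, 8, 4]
[1, 8, 4, 86, 306]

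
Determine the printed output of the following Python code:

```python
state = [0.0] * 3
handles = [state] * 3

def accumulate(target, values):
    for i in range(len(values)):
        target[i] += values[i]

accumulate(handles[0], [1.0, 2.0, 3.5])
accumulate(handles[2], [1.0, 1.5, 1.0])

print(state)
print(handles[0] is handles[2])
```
[2.0, 3.5, 4.5]
True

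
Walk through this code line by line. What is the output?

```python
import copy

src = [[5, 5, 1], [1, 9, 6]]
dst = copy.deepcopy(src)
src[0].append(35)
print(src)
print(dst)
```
[[5, 5, 1, 35], [1, 9, 6]]
[[5, 5, 1], [1, 9, 6]]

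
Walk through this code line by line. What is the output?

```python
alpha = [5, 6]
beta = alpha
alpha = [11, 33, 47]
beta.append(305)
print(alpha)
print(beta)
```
[11, 33, 47]
[5, 6, 305]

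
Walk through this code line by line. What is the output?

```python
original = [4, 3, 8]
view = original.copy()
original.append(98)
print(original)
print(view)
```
[4, 3, 8, 98]
[4, 3, 8]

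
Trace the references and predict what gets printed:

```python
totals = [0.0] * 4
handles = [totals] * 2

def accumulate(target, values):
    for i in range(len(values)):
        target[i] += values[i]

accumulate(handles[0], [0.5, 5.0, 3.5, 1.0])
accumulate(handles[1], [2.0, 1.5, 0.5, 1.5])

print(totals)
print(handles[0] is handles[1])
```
[2.5, 6.5, 4.0, 2.5]
True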